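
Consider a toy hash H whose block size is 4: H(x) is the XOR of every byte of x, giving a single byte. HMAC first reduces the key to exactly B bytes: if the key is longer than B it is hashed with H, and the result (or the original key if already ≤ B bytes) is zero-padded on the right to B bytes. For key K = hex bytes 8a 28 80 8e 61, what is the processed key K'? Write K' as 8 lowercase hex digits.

cd000000

|K| = 5 > B = 4, so first hash the key.
H(K): XOR 8a⊕28⊕80⊕8e⊕61 = cd.
Zero-pad H(K) = cd to 4 bytes: K' = cd 00 00 00.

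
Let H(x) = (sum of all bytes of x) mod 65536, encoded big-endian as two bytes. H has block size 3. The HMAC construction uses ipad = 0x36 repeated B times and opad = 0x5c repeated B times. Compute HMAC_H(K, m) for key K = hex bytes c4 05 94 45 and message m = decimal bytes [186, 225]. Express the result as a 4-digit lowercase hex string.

Key hex bytes c4 05 94 45 is 4 bytes > B = 3, so hash it first: H(key) = 01 a2, then zero-pad to 3 bytes: K' = 01 a2 00.
K' ⊕ ipad = 37 94 36.  K' ⊕ opad = 5d fe 5c.
Inner input = (K'⊕ipad) ∥ m = 37 94 36 ∥ ba e1.
Inner hash: sum = 55+148+54+186+225 = 668 → 02 9c.
Outer input = (K'⊕opad) ∥ inner = 5d fe 5c ∥ 02 9c.
Outer hash (tag): sum = 93+254+92+2+156 = 597 → 02 55.

0255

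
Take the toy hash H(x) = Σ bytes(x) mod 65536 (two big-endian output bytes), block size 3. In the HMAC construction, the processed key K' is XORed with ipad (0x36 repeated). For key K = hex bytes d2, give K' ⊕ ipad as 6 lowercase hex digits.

e43636

Key hex bytes d2 is 1 byte ≤ B = 3; zero-pad to 3 bytes: K' = d2 00 00.
XOR each byte with 0x36: d2⊕36=e4, 00⊕36=36, 00⊕36=36.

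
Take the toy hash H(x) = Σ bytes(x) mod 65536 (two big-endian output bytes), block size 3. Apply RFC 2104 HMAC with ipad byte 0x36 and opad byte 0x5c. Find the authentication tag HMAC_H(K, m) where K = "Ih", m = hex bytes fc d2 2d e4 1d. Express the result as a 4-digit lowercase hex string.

00b8

Key "Ih" = 49 68 is 2 bytes ≤ B = 3; zero-pad to 3 bytes: K' = 49 68 00.
K' ⊕ ipad = 7f 5e 36.  K' ⊕ opad = 15 34 5c.
Inner input = (K'⊕ipad) ∥ m = 7f 5e 36 ∥ fc d2 2d e4 1d.
Inner hash: sum = 127+94+54+252+210+45+228+29 = 1039 → 04 0f.
Outer input = (K'⊕opad) ∥ inner = 15 34 5c ∥ 04 0f.
Outer hash (tag): sum = 21+52+92+4+15 = 184 → 00 b8.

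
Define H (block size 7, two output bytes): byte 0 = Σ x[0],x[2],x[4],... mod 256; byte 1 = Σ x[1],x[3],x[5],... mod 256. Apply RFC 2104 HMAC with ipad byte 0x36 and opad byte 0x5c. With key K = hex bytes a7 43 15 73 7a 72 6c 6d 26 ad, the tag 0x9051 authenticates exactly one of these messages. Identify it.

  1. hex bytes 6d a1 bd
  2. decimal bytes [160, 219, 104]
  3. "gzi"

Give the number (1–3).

2

Key hex bytes a7 43 15 73 7a 72 6c 6d 26 ad is 10 bytes > B = 7, so hash it first: H(key) = c8 42, then zero-pad to 7 bytes: K' = c8 42 00 00 00 00 00.
K' ⊕ ipad = fe 74 36 36 36 36 36; K' ⊕ opad = 94 1e 5c 5c 5c 5c 5c.
m1: inner = H(fe 74 36 36 36 36 36 6d a1 bd) = 41 0a; tag = H(94 1e 5c 5c 5c 5c 5c 41 0a) = b217
m2: inner = H(fe 74 36 36 36 36 36 a0 db 68) = 7b e8; tag = H(94 1e 5c 5c 5c 5c 5c 7b e8) = 9051 ← matches
m3: inner = H(fe 74 36 36 36 36 36 67 7a 69) = 1a b0; tag = H(94 1e 5c 5c 5c 5c 5c 1a b0) = 58f0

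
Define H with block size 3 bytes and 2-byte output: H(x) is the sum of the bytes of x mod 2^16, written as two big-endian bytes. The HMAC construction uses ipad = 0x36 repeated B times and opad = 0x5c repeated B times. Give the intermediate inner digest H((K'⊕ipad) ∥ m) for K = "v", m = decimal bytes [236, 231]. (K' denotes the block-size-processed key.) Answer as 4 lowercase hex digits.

Key "v" = 76 is 1 byte ≤ B = 3; zero-pad to 3 bytes: K' = 76 00 00.
K' ⊕ ipad = 40 36 36.
Inner input = 40 36 36 ∥ ec e7.
Inner hash: sum = 64+54+54+236+231 = 639 → 02 7f.

027f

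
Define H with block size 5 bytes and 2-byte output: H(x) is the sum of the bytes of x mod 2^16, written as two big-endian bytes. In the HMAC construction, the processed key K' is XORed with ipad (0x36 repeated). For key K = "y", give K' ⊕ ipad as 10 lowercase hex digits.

4f36363636

Key "y" = 79 is 1 byte ≤ B = 5; zero-pad to 5 bytes: K' = 79 00 00 00 00.
XOR each byte with 0x36: 79⊕36=4f, 00⊕36=36, 00⊕36=36, 00⊕36=36, 00⊕36=36.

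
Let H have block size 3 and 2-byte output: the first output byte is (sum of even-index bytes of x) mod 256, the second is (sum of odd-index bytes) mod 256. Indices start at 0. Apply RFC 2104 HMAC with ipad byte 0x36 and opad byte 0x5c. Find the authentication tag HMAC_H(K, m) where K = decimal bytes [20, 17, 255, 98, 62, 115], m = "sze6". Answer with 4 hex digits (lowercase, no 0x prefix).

1107

Key decimal bytes [20, 17, 255, 98, 62, 115] = 14 11 ff 62 3e 73 is 6 bytes > B = 3, so hash it first: H(key) = 51 e6, then zero-pad to 3 bytes: K' = 51 e6 00.
K' ⊕ ipad = 67 d0 36.  K' ⊕ opad = 0d ba 5c.
Inner input = (K'⊕ipad) ∥ m = 67 d0 36 ∥ 73 7a 65 36.
Inner hash: even-index sum = 333 mod 256 = 77; odd-index sum = 424 mod 256 = 168 → 4d a8.
Outer input = (K'⊕opad) ∥ inner = 0d ba 5c ∥ 4d a8.
Outer hash (tag): even-index sum = 273 mod 256 = 17; odd-index sum = 263 mod 256 = 7 → 11 07.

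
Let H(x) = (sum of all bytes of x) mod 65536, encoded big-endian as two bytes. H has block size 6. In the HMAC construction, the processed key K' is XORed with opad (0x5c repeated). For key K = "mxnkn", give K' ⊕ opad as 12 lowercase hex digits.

31243237325c

Key "mxnkn" = 6d 78 6e 6b 6e is 5 bytes ≤ B = 6; zero-pad to 6 bytes: K' = 6d 78 6e 6b 6e 00.
XOR each byte with 0x5c: 6d⊕5c=31, 78⊕5c=24, 6e⊕5c=32, 6b⊕5c=37, 6e⊕5c=32, 00⊕5c=5c.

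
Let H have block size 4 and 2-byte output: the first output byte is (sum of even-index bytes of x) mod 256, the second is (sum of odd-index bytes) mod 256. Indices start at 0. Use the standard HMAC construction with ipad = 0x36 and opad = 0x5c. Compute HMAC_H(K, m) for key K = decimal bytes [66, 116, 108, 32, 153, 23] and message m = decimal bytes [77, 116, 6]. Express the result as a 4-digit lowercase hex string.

719a

Key decimal bytes [66, 116, 108, 32, 153, 23] = 42 74 6c 20 99 17 is 6 bytes > B = 4, so hash it first: H(key) = 47 ab, then zero-pad to 4 bytes: K' = 47 ab 00 00.
K' ⊕ ipad = 71 9d 36 36.  K' ⊕ opad = 1b f7 5c 5c.
Inner input = (K'⊕ipad) ∥ m = 71 9d 36 36 ∥ 4d 74 06.
Inner hash: even-index sum = 250 mod 256 = 250; odd-index sum = 327 mod 256 = 71 → fa 47.
Outer input = (K'⊕opad) ∥ inner = 1b f7 5c 5c ∥ fa 47.
Outer hash (tag): even-index sum = 369 mod 256 = 113; odd-index sum = 410 mod 256 = 154 → 71 9a.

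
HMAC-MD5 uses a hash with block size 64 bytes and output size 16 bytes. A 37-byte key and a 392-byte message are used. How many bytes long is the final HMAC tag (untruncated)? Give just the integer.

16

The tag is one MD5 digest: 16 bytes.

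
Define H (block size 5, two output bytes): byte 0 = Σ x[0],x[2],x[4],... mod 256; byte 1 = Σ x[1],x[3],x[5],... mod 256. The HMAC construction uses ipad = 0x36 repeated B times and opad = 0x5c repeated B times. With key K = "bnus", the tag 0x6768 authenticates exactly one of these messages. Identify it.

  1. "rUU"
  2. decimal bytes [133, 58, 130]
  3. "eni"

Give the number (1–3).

Key "bnus" = 62 6e 75 73 is 4 bytes ≤ B = 5; zero-pad to 5 bytes: K' = 62 6e 75 73 00.
K' ⊕ ipad = 54 58 43 45 36; K' ⊕ opad = 3e 32 29 2f 5c.
m1: inner = H(54 58 43 45 36 72 55 55) = 22 64; tag = H(3e 32 29 2f 5c 22 64) = 2783
m2: inner = H(54 58 43 45 36 85 3a 82) = 07 a4; tag = H(3e 32 29 2f 5c 07 a4) = 6768 ← matches
m3: inner = H(54 58 43 45 36 65 6e 69) = 3b 6b; tag = H(3e 32 29 2f 5c 3b 6b) = 2e9c

2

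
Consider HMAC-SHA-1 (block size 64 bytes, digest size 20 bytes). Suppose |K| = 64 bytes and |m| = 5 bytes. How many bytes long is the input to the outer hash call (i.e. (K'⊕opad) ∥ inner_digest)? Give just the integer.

Key is 64 ≤ 64 bytes, zero-padded: |K'| = 64.
Outer input = (K'⊕opad) ∥ H(inner) → 64 + 20 = 84 bytes.

84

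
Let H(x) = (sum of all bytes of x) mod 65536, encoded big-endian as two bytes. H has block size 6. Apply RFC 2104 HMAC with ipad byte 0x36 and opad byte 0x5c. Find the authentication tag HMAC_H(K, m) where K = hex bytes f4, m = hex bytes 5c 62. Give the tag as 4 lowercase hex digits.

0304

Key hex bytes f4 is 1 byte ≤ B = 6; zero-pad to 6 bytes: K' = f4 00 00 00 00 00.
K' ⊕ ipad = c2 36 36 36 36 36.  K' ⊕ opad = a8 5c 5c 5c 5c 5c.
Inner input = (K'⊕ipad) ∥ m = c2 36 36 36 36 36 ∥ 5c 62.
Inner hash: sum = 194+54+54+54+54+54+92+98 = 654 → 02 8e.
Outer input = (K'⊕opad) ∥ inner = a8 5c 5c 5c 5c 5c ∥ 02 8e.
Outer hash (tag): sum = 168+92+92+92+92+92+2+142 = 772 → 03 04.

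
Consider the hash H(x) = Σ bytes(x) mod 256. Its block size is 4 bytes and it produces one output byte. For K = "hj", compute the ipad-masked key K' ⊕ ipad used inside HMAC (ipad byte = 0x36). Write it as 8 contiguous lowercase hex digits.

Key "hj" = 68 6a is 2 bytes ≤ B = 4; zero-pad to 4 bytes: K' = 68 6a 00 00.
XOR each byte with 0x36: 68⊕36=5e, 6a⊕36=5c, 00⊕36=36, 00⊕36=36.

5e5c3636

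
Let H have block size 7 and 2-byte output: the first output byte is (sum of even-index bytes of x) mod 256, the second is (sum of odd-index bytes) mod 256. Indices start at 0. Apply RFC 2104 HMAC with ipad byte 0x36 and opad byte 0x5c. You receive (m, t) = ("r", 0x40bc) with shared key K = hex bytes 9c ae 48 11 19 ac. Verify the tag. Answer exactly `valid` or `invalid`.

Key hex bytes 9c ae 48 11 19 ac is 6 bytes ≤ B = 7; zero-pad to 7 bytes: K' = 9c ae 48 11 19 ac 00.
K' ⊕ ipad = aa 98 7e 27 2f 9a 36; K' ⊕ opad = c0 f2 14 4d 45 f0 5c.
Inner hash: even-index sum = 397 mod 256 = 141; odd-index sum = 459 mod 256 = 203 → 8d cb.
Outer hash (recomputed tag): even-index sum = 576 mod 256 = 64; odd-index sum = 700 mod 256 = 188 → 40 bc.
Recomputed tag = 40bc; claimed = 40bc → match.

valid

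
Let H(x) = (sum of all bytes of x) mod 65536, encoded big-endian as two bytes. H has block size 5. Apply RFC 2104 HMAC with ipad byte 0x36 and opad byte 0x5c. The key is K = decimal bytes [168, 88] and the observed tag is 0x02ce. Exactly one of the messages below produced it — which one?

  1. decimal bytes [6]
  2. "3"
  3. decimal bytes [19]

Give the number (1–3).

Key decimal bytes [168, 88] = a8 58 is 2 bytes ≤ B = 5; zero-pad to 5 bytes: K' = a8 58 00 00 00.
K' ⊕ ipad = 9e 6e 36 36 36; K' ⊕ opad = f4 04 5c 5c 5c.
m1: inner = H(9e 6e 36 36 36 06) = 01 b4; tag = H(f4 04 5c 5c 5c 01 b4) = 02c1
m2: inner = H(9e 6e 36 36 36 33) = 01 e1; tag = H(f4 04 5c 5c 5c 01 e1) = 02ee
m3: inner = H(9e 6e 36 36 36 13) = 01 c1; tag = H(f4 04 5c 5c 5c 01 c1) = 02ce ← matches

3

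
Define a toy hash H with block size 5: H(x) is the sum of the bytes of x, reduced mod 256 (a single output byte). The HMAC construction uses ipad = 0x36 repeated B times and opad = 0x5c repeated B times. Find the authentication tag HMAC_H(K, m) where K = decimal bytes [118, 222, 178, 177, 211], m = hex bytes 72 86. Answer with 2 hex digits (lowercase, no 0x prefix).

26

Key decimal bytes [118, 222, 178, 177, 211] = 76 de b2 b1 d3 is exactly B = 5 bytes: K' = 76 de b2 b1 d3.
K' ⊕ ipad = 40 e8 84 87 e5.  K' ⊕ opad = 2a 82 ee ed 8f.
Inner input = (K'⊕ipad) ∥ m = 40 e8 84 87 e5 ∥ 72 86.
Inner hash: sum = 64+232+132+135+229+114+134 = 1040; mod 256 = 16 → 10.
Outer input = (K'⊕opad) ∥ inner = 2a 82 ee ed 8f ∥ 10.
Outer hash (tag): sum = 42+130+238+237+143+16 = 806; mod 256 = 38 → 26.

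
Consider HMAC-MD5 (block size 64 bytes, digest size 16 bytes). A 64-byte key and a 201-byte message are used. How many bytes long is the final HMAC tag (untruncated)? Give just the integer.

16

The tag is one MD5 digest: 16 bytes.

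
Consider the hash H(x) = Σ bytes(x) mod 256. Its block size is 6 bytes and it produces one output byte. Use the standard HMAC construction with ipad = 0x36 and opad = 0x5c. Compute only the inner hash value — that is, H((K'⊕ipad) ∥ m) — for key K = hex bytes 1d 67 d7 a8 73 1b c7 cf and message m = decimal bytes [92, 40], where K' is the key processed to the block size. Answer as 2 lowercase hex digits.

a3

Key hex bytes 1d 67 d7 a8 73 1b c7 cf is 8 bytes > B = 6, so hash it first: H(key) = 27, then zero-pad to 6 bytes: K' = 27 00 00 00 00 00.
K' ⊕ ipad = 11 36 36 36 36 36.
Inner input = 11 36 36 36 36 36 ∥ 5c 28.
Inner hash: sum = 17+54+54+54+54+54+92+40 = 419; mod 256 = 163 → a3.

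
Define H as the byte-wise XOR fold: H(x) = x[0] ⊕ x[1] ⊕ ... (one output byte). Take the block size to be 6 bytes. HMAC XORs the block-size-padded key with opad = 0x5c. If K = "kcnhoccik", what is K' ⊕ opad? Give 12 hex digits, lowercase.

Key "kcnhoccik" = 6b 63 6e 68 6f 63 63 69 6b is 9 bytes > B = 6, so hash it first: H(key) = 63, then zero-pad to 6 bytes: K' = 63 00 00 00 00 00.
XOR each byte with 0x5c: 63⊕5c=3f, 00⊕5c=5c, 00⊕5c=5c, 00⊕5c=5c, 00⊕5c=5c, 00⊕5c=5c.

3f5c5c5c5c5c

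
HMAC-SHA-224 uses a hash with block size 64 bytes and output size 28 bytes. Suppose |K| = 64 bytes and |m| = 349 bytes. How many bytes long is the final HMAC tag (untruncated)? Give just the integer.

28

The tag is one SHA-224 digest: 28 bytes.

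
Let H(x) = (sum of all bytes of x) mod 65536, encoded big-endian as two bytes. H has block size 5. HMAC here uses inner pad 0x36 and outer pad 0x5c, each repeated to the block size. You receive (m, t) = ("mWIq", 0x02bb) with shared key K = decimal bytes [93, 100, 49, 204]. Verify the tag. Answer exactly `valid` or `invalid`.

Key decimal bytes [93, 100, 49, 204] = 5d 64 31 cc is 4 bytes ≤ B = 5; zero-pad to 5 bytes: K' = 5d 64 31 cc 00.
K' ⊕ ipad = 6b 52 07 fa 36; K' ⊕ opad = 01 38 6d 90 5c.
Inner hash: sum = 107+82+7+250+54+109+87+73+113 = 882 → 03 72.
Outer hash (recomputed tag): sum = 1+56+109+144+92+3+114 = 519 → 02 07.
Recomputed tag = 0207; claimed = 02bb → mismatch.

invalid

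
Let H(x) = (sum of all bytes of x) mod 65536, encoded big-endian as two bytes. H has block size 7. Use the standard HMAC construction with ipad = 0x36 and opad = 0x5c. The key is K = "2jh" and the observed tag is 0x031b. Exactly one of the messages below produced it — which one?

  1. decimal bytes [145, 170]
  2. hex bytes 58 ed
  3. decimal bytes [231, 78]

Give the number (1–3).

1

Key "2jh" = 32 6a 68 is 3 bytes ≤ B = 7; zero-pad to 7 bytes: K' = 32 6a 68 00 00 00 00.
K' ⊕ ipad = 04 5c 5e 36 36 36 36; K' ⊕ opad = 6e 36 34 5c 5c 5c 5c.
m1: inner = H(04 5c 5e 36 36 36 36 91 aa) = 02 d1; tag = H(6e 36 34 5c 5c 5c 5c 02 d1) = 031b ← matches
m2: inner = H(04 5c 5e 36 36 36 36 58 ed) = 02 db; tag = H(6e 36 34 5c 5c 5c 5c 02 db) = 0325
m3: inner = H(04 5c 5e 36 36 36 36 e7 4e) = 02 cb; tag = H(6e 36 34 5c 5c 5c 5c 02 cb) = 0315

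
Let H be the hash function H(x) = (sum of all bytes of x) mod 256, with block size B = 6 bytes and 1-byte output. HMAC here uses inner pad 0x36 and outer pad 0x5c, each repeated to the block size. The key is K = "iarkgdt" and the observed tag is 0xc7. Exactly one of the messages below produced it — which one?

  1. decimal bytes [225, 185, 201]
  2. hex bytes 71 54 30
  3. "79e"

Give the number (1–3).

1

Key "iarkgdt" = 69 61 72 6b 67 64 74 is 7 bytes > B = 6, so hash it first: H(key) = e6, then zero-pad to 6 bytes: K' = e6 00 00 00 00 00.
K' ⊕ ipad = d0 36 36 36 36 36; K' ⊕ opad = ba 5c 5c 5c 5c 5c.
m1: inner = H(d0 36 36 36 36 36 e1 b9 c9) = 41; tag = H(ba 5c 5c 5c 5c 5c 41) = c7 ← matches
m2: inner = H(d0 36 36 36 36 36 71 54 30) = d3; tag = H(ba 5c 5c 5c 5c 5c d3) = 59
m3: inner = H(d0 36 36 36 36 36 37 39 65) = b3; tag = H(ba 5c 5c 5c 5c 5c b3) = 39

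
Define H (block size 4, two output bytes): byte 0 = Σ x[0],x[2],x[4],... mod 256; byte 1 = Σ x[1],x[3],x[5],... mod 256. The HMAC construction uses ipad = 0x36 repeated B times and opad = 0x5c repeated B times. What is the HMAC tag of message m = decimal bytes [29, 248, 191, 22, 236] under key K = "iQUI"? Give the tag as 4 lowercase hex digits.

c816

Key "iQUI" = 69 51 55 49 is exactly B = 4 bytes: K' = 69 51 55 49.
K' ⊕ ipad = 5f 67 63 7f.  K' ⊕ opad = 35 0d 09 15.
Inner input = (K'⊕ipad) ∥ m = 5f 67 63 7f ∥ 1d f8 bf 16 ec.
Inner hash: even-index sum = 650 mod 256 = 138; odd-index sum = 500 mod 256 = 244 → 8a f4.
Outer input = (K'⊕opad) ∥ inner = 35 0d 09 15 ∥ 8a f4.
Outer hash (tag): even-index sum = 200 mod 256 = 200; odd-index sum = 278 mod 256 = 22 → c8 16.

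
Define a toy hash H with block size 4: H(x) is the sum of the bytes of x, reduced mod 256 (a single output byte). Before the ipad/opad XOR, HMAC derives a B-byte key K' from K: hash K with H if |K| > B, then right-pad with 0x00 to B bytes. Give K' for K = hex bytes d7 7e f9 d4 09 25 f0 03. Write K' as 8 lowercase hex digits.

43000000

|K| = 8 > B = 4, so first hash the key.
H(K): sum = 215+126+249+212+9+37+240+3 = 1091; mod 256 = 67 → 43.
Zero-pad H(K) = 43 to 4 bytes: K' = 43 00 00 00.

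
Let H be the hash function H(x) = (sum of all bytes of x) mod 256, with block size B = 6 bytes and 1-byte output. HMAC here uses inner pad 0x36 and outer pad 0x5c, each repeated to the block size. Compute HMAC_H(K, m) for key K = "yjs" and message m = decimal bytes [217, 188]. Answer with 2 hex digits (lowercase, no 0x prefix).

c5

Key "yjs" = 79 6a 73 is 3 bytes ≤ B = 6; zero-pad to 6 bytes: K' = 79 6a 73 00 00 00.
K' ⊕ ipad = 4f 5c 45 36 36 36.  K' ⊕ opad = 25 36 2f 5c 5c 5c.
Inner input = (K'⊕ipad) ∥ m = 4f 5c 45 36 36 36 ∥ d9 bc.
Inner hash: sum = 79+92+69+54+54+54+217+188 = 807; mod 256 = 39 → 27.
Outer input = (K'⊕opad) ∥ inner = 25 36 2f 5c 5c 5c ∥ 27.
Outer hash (tag): sum = 37+54+47+92+92+92+39 = 453; mod 256 = 197 → c5.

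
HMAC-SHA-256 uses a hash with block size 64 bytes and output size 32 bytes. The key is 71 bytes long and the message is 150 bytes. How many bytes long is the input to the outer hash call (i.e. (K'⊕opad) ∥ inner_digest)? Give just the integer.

Key is 71 > 64 bytes, so it is hashed to 32 bytes then zero-padded to 64: |K'| = 64.
Outer input = (K'⊕opad) ∥ H(inner) → 64 + 32 = 96 bytes.

96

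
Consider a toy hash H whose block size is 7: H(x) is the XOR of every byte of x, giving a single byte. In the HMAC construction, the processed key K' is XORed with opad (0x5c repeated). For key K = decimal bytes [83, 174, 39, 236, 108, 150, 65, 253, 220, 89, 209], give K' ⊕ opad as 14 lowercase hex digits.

785c5c5c5c5c5c

Key decimal bytes [83, 174, 39, 236, 108, 150, 65, 253, 220, 89, 209] = 53 ae 27 ec 6c 96 41 fd dc 59 d1 is 11 bytes > B = 7, so hash it first: H(key) = 24, then zero-pad to 7 bytes: K' = 24 00 00 00 00 00 00.
XOR each byte with 0x5c: 24⊕5c=78, 00⊕5c=5c, 00⊕5c=5c, 00⊕5c=5c, 00⊕5c=5c, 00⊕5c=5c, 00⊕5c=5c.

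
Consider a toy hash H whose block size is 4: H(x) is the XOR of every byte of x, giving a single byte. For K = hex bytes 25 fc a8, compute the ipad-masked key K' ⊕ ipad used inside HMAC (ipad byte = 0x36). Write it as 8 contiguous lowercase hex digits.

Key hex bytes 25 fc a8 is 3 bytes ≤ B = 4; zero-pad to 4 bytes: K' = 25 fc a8 00.
XOR each byte with 0x36: 25⊕36=13, fc⊕36=ca, a8⊕36=9e, 00⊕36=36.

13ca9e36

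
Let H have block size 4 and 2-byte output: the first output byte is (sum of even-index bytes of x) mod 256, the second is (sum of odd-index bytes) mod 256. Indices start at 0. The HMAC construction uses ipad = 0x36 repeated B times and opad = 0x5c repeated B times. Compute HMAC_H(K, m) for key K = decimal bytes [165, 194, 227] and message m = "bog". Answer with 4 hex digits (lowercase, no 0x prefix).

Key decimal bytes [165, 194, 227] = a5 c2 e3 is 3 bytes ≤ B = 4; zero-pad to 4 bytes: K' = a5 c2 e3 00.
K' ⊕ ipad = 93 f4 d5 36.  K' ⊕ opad = f9 9e bf 5c.
Inner input = (K'⊕ipad) ∥ m = 93 f4 d5 36 ∥ 62 6f 67.
Inner hash: even-index sum = 561 mod 256 = 49; odd-index sum = 409 mod 256 = 153 → 31 99.
Outer input = (K'⊕opad) ∥ inner = f9 9e bf 5c ∥ 31 99.
Outer hash (tag): even-index sum = 489 mod 256 = 233; odd-index sum = 403 mod 256 = 147 → e9 93.

e993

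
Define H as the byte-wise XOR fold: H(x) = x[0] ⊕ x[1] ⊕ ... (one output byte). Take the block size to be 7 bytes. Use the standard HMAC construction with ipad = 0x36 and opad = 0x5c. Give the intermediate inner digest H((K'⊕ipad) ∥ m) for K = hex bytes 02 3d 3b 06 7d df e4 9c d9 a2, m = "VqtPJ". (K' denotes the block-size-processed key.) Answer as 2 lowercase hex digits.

Key hex bytes 02 3d 3b 06 7d df e4 9c d9 a2 is 10 bytes > B = 7, so hash it first: H(key) = a3, then zero-pad to 7 bytes: K' = a3 00 00 00 00 00 00.
K' ⊕ ipad = 95 36 36 36 36 36 36.
Inner input = 95 36 36 36 36 36 36 ∥ 56 71 74 50 4a.
Inner hash: XOR 95⊕36⊕36⊕36⊕36⊕36⊕36⊕56⊕71⊕74⊕50⊕4a = dc.

dc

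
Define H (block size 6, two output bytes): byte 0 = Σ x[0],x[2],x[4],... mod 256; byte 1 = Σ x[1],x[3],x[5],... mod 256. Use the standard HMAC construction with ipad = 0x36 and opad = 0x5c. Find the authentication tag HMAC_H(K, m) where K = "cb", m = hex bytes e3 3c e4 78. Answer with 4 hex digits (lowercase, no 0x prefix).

7f6a

Key "cb" = 63 62 is 2 bytes ≤ B = 6; zero-pad to 6 bytes: K' = 63 62 00 00 00 00.
K' ⊕ ipad = 55 54 36 36 36 36.  K' ⊕ opad = 3f 3e 5c 5c 5c 5c.
Inner input = (K'⊕ipad) ∥ m = 55 54 36 36 36 36 ∥ e3 3c e4 78.
Inner hash: even-index sum = 648 mod 256 = 136; odd-index sum = 372 mod 256 = 116 → 88 74.
Outer input = (K'⊕opad) ∥ inner = 3f 3e 5c 5c 5c 5c ∥ 88 74.
Outer hash (tag): even-index sum = 383 mod 256 = 127; odd-index sum = 362 mod 256 = 106 → 7f 6a.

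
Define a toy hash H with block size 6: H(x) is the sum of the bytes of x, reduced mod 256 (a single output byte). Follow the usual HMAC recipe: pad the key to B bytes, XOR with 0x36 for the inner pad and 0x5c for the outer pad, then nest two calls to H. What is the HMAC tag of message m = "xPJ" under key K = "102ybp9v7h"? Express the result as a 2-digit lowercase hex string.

Key "102ybp9v7h" = 31 30 32 79 62 70 39 76 37 68 is 10 bytes > B = 6, so hash it first: H(key) = 2c, then zero-pad to 6 bytes: K' = 2c 00 00 00 00 00.
K' ⊕ ipad = 1a 36 36 36 36 36.  K' ⊕ opad = 70 5c 5c 5c 5c 5c.
Inner input = (K'⊕ipad) ∥ m = 1a 36 36 36 36 36 ∥ 78 50 4a.
Inner hash: sum = 26+54+54+54+54+54+120+80+74 = 570; mod 256 = 58 → 3a.
Outer input = (K'⊕opad) ∥ inner = 70 5c 5c 5c 5c 5c ∥ 3a.
Outer hash (tag): sum = 112+92+92+92+92+92+58 = 630; mod 256 = 118 → 76.

76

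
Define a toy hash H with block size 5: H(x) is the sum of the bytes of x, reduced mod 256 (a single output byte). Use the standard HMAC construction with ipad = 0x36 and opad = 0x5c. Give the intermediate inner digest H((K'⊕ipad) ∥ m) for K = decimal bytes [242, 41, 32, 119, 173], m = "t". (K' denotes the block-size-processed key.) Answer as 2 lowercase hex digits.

Key decimal bytes [242, 41, 32, 119, 173] = f2 29 20 77 ad is exactly B = 5 bytes: K' = f2 29 20 77 ad.
K' ⊕ ipad = c4 1f 16 41 9b.
Inner input = c4 1f 16 41 9b ∥ 74.
Inner hash: sum = 196+31+22+65+155+116 = 585; mod 256 = 73 → 49.

49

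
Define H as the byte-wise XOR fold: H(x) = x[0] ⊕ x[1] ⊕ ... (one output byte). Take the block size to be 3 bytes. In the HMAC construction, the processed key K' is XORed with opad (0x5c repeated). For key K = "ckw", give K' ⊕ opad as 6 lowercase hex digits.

3f372b

Key "ckw" = 63 6b 77 is exactly B = 3 bytes: K' = 63 6b 77.
XOR each byte with 0x5c: 63⊕5c=3f, 6b⊕5c=37, 77⊕5c=2b.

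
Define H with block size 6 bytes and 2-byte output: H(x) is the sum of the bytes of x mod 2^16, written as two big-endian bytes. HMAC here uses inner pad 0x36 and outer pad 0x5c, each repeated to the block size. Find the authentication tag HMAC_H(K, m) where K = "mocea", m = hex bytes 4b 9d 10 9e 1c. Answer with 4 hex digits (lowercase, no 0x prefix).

Key "mocea" = 6d 6f 63 65 61 is 5 bytes ≤ B = 6; zero-pad to 6 bytes: K' = 6d 6f 63 65 61 00.
K' ⊕ ipad = 5b 59 55 53 57 36.  K' ⊕ opad = 31 33 3f 39 3d 5c.
Inner input = (K'⊕ipad) ∥ m = 5b 59 55 53 57 36 ∥ 4b 9d 10 9e 1c.
Inner hash: sum = 91+89+85+83+87+54+75+157+16+158+28 = 923 → 03 9b.
Outer input = (K'⊕opad) ∥ inner = 31 33 3f 39 3d 5c ∥ 03 9b.
Outer hash (tag): sum = 49+51+63+57+61+92+3+155 = 531 → 02 13.

0213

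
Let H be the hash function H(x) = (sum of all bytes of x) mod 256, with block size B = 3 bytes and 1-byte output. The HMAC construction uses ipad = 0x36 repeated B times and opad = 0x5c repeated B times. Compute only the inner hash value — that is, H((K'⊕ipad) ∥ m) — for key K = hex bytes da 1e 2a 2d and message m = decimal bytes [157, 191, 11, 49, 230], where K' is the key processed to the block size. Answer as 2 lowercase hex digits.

63

Key hex bytes da 1e 2a 2d is 4 bytes > B = 3, so hash it first: H(key) = 4f, then zero-pad to 3 bytes: K' = 4f 00 00.
K' ⊕ ipad = 79 36 36.
Inner input = 79 36 36 ∥ 9d bf 0b 31 e6.
Inner hash: sum = 121+54+54+157+191+11+49+230 = 867; mod 256 = 99 → 63.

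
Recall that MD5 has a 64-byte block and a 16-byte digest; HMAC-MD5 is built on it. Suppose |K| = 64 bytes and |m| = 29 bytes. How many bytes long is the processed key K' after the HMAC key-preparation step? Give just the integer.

Key is 64 ≤ 64 bytes, zero-padded: |K'| = 64.

64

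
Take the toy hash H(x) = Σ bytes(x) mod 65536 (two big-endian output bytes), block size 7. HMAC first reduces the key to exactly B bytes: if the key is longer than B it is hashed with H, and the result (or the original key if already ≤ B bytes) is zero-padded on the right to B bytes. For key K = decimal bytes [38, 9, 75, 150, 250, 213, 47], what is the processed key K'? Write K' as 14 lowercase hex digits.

Key decimal bytes [38, 9, 75, 150, 250, 213, 47] = 26 09 4b 96 fa d5 2f is exactly B = 7 bytes: K' = 26 09 4b 96 fa d5 2f.

26094b96fad52f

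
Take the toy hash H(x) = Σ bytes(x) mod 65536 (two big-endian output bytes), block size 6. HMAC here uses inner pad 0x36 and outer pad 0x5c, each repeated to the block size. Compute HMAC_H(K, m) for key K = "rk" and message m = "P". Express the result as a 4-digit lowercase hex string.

Key "rk" = 72 6b is 2 bytes ≤ B = 6; zero-pad to 6 bytes: K' = 72 6b 00 00 00 00.
K' ⊕ ipad = 44 5d 36 36 36 36.  K' ⊕ opad = 2e 37 5c 5c 5c 5c.
Inner input = (K'⊕ipad) ∥ m = 44 5d 36 36 36 36 ∥ 50.
Inner hash: sum = 68+93+54+54+54+54+80 = 457 → 01 c9.
Outer input = (K'⊕opad) ∥ inner = 2e 37 5c 5c 5c 5c ∥ 01 c9.
Outer hash (tag): sum = 46+55+92+92+92+92+1+201 = 671 → 02 9f.

029f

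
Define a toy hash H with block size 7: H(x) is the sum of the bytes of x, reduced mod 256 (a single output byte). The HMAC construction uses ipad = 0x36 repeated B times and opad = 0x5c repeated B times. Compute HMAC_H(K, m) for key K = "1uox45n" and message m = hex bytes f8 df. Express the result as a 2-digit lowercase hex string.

15

Key "1uox45n" = 31 75 6f 78 34 35 6e is exactly B = 7 bytes: K' = 31 75 6f 78 34 35 6e.
K' ⊕ ipad = 07 43 59 4e 02 03 58.  K' ⊕ opad = 6d 29 33 24 68 69 32.
Inner input = (K'⊕ipad) ∥ m = 07 43 59 4e 02 03 58 ∥ f8 df.
Inner hash: sum = 7+67+89+78+2+3+88+248+223 = 805; mod 256 = 37 → 25.
Outer input = (K'⊕opad) ∥ inner = 6d 29 33 24 68 69 32 ∥ 25.
Outer hash (tag): sum = 109+41+51+36+104+105+50+37 = 533; mod 256 = 21 → 15.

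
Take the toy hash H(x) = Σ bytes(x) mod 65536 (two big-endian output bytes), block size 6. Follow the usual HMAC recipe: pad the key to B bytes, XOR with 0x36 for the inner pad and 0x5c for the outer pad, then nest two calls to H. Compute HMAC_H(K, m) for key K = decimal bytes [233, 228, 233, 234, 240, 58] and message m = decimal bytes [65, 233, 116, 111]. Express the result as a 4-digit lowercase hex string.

043b

Key decimal bytes [233, 228, 233, 234, 240, 58] = e9 e4 e9 ea f0 3a is exactly B = 6 bytes: K' = e9 e4 e9 ea f0 3a.
K' ⊕ ipad = df d2 df dc c6 0c.  K' ⊕ opad = b5 b8 b5 b6 ac 66.
Inner input = (K'⊕ipad) ∥ m = df d2 df dc c6 0c ∥ 41 e9 74 6f.
Inner hash: sum = 223+210+223+220+198+12+65+233+116+111 = 1611 → 06 4b.
Outer input = (K'⊕opad) ∥ inner = b5 b8 b5 b6 ac 66 ∥ 06 4b.
Outer hash (tag): sum = 181+184+181+182+172+102+6+75 = 1083 → 04 3b.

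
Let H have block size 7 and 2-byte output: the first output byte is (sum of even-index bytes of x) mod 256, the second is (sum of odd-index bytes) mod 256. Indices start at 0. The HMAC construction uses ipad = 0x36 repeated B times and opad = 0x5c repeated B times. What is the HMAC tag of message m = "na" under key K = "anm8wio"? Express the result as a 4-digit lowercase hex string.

Key "anm8wio" = 61 6e 6d 38 77 69 6f is exactly B = 7 bytes: K' = 61 6e 6d 38 77 69 6f.
K' ⊕ ipad = 57 58 5b 0e 41 5f 59.  K' ⊕ opad = 3d 32 31 64 2b 35 33.
Inner input = (K'⊕ipad) ∥ m = 57 58 5b 0e 41 5f 59 ∥ 6e 61.
Inner hash: even-index sum = 429 mod 256 = 173; odd-index sum = 307 mod 256 = 51 → ad 33.
Outer input = (K'⊕opad) ∥ inner = 3d 32 31 64 2b 35 33 ∥ ad 33.
Outer hash (tag): even-index sum = 255 mod 256 = 255; odd-index sum = 376 mod 256 = 120 → ff 78.

ff78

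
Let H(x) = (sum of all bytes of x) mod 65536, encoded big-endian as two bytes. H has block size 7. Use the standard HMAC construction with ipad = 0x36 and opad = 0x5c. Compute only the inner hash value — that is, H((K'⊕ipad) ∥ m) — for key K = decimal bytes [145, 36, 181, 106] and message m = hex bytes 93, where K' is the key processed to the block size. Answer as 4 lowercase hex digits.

Key decimal bytes [145, 36, 181, 106] = 91 24 b5 6a is 4 bytes ≤ B = 7; zero-pad to 7 bytes: K' = 91 24 b5 6a 00 00 00.
K' ⊕ ipad = a7 12 83 5c 36 36 36.
Inner input = a7 12 83 5c 36 36 36 ∥ 93.
Inner hash: sum = 167+18+131+92+54+54+54+147 = 717 → 02 cd.

02cd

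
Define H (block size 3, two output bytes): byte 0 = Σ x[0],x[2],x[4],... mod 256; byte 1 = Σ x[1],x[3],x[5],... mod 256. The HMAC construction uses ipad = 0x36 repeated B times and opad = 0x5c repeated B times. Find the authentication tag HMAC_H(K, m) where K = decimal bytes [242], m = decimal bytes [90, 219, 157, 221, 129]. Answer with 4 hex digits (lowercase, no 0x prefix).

b80e

Key decimal bytes [242] = f2 is 1 byte ≤ B = 3; zero-pad to 3 bytes: K' = f2 00 00.
K' ⊕ ipad = c4 36 36.  K' ⊕ opad = ae 5c 5c.
Inner input = (K'⊕ipad) ∥ m = c4 36 36 ∥ 5a db 9d dd 81.
Inner hash: even-index sum = 690 mod 256 = 178; odd-index sum = 430 mod 256 = 174 → b2 ae.
Outer input = (K'⊕opad) ∥ inner = ae 5c 5c ∥ b2 ae.
Outer hash (tag): even-index sum = 440 mod 256 = 184; odd-index sum = 270 mod 256 = 14 → b8 0e.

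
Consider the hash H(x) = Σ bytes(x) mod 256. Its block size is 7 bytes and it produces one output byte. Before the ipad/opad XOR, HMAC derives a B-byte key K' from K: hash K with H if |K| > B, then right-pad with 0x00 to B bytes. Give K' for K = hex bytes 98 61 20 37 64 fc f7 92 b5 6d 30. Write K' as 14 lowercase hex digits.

8b000000000000

|K| = 11 > B = 7, so first hash the key.
H(K): sum = 152+97+32+55+100+252+247+146+181+109+48 = 1419; mod 256 = 139 → 8b.
Zero-pad H(K) = 8b to 7 bytes: K' = 8b 00 00 00 00 00 00.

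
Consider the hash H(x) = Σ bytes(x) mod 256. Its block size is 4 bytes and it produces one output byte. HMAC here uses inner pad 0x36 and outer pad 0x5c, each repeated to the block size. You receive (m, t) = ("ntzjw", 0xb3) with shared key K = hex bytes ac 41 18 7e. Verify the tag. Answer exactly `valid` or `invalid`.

Key hex bytes ac 41 18 7e is exactly B = 4 bytes: K' = ac 41 18 7e.
K' ⊕ ipad = 9a 77 2e 48; K' ⊕ opad = f0 1d 44 22.
Inner hash: sum = 154+119+46+72+110+116+122+106+119 = 964; mod 256 = 196 → c4.
Outer hash (recomputed tag): sum = 240+29+68+34+196 = 567; mod 256 = 55 → 37.
Recomputed tag = 37; claimed = b3 → mismatch.

invalid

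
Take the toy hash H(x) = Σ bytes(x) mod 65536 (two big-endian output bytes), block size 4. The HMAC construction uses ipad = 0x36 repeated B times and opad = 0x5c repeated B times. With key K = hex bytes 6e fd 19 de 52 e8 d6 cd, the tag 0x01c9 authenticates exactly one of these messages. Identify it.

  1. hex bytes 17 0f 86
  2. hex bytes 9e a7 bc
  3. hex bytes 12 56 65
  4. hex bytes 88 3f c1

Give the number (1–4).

1

Key hex bytes 6e fd 19 de 52 e8 d6 cd is 8 bytes > B = 4, so hash it first: H(key) = 05 3f, then zero-pad to 4 bytes: K' = 05 3f 00 00.
K' ⊕ ipad = 33 09 36 36; K' ⊕ opad = 59 63 5c 5c.
m1: inner = H(33 09 36 36 17 0f 86) = 01 54; tag = H(59 63 5c 5c 01 54) = 01c9 ← matches
m2: inner = H(33 09 36 36 9e a7 bc) = 02 a9; tag = H(59 63 5c 5c 02 a9) = 021f
m3: inner = H(33 09 36 36 12 56 65) = 01 75; tag = H(59 63 5c 5c 01 75) = 01ea
m4: inner = H(33 09 36 36 88 3f c1) = 02 30; tag = H(59 63 5c 5c 02 30) = 01a6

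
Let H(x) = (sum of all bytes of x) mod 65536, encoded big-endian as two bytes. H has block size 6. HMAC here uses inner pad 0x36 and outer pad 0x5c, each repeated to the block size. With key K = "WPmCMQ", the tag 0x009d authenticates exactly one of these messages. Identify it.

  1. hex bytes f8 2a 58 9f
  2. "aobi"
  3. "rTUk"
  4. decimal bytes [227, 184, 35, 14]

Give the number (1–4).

2

Key "WPmCMQ" = 57 50 6d 43 4d 51 is exactly B = 6 bytes: K' = 57 50 6d 43 4d 51.
K' ⊕ ipad = 61 66 5b 75 7b 67; K' ⊕ opad = 0b 0c 31 1f 11 0d.
m1: inner = H(61 66 5b 75 7b 67 f8 2a 58 9f) = 04 92; tag = H(0b 0c 31 1f 11 0d 04 92) = 011b
m2: inner = H(61 66 5b 75 7b 67 61 6f 62 69) = 04 14; tag = H(0b 0c 31 1f 11 0d 04 14) = 009d ← matches
m3: inner = H(61 66 5b 75 7b 67 72 54 55 6b) = 03 ff; tag = H(0b 0c 31 1f 11 0d 03 ff) = 0187
m4: inner = H(61 66 5b 75 7b 67 e3 b8 23 0e) = 04 45; tag = H(0b 0c 31 1f 11 0d 04 45) = 00ce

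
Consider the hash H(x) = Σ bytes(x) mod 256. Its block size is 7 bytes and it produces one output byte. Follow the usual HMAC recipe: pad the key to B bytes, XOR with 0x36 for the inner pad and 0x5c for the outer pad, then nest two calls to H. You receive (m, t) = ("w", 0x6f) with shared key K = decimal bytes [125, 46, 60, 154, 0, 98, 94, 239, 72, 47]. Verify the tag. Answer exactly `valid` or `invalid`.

Key decimal bytes [125, 46, 60, 154, 0, 98, 94, 239, 72, 47] = 7d 2e 3c 9a 00 62 5e ef 48 2f is 10 bytes > B = 7, so hash it first: H(key) = a7, then zero-pad to 7 bytes: K' = a7 00 00 00 00 00 00.
K' ⊕ ipad = 91 36 36 36 36 36 36; K' ⊕ opad = fb 5c 5c 5c 5c 5c 5c.
Inner hash: sum = 145+54+54+54+54+54+54+119 = 588; mod 256 = 76 → 4c.
Outer hash (recomputed tag): sum = 251+92+92+92+92+92+92+76 = 879; mod 256 = 111 → 6f.
Recomputed tag = 6f; claimed = 6f → match.

valid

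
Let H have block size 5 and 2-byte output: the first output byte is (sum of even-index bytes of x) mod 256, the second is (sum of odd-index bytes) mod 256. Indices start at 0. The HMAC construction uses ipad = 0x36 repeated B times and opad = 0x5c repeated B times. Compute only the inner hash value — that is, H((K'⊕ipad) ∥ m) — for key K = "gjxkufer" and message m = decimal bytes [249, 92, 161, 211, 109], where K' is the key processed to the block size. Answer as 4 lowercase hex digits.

2ad8

Key "gjxkufer" = 67 6a 78 6b 75 66 65 72 is 8 bytes > B = 5, so hash it first: H(key) = b9 ad, then zero-pad to 5 bytes: K' = b9 ad 00 00 00.
K' ⊕ ipad = 8f 9b 36 36 36.
Inner input = 8f 9b 36 36 36 ∥ f9 5c a1 d3 6d.
Inner hash: even-index sum = 554 mod 256 = 42; odd-index sum = 728 mod 256 = 216 → 2a d8.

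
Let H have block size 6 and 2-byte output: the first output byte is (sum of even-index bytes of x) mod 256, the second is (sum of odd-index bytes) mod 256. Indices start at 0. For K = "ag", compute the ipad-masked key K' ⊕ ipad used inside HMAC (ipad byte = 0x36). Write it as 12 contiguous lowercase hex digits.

575136363636

Key "ag" = 61 67 is 2 bytes ≤ B = 6; zero-pad to 6 bytes: K' = 61 67 00 00 00 00.
XOR each byte with 0x36: 61⊕36=57, 67⊕36=51, 00⊕36=36, 00⊕36=36, 00⊕36=36, 00⊕36=36.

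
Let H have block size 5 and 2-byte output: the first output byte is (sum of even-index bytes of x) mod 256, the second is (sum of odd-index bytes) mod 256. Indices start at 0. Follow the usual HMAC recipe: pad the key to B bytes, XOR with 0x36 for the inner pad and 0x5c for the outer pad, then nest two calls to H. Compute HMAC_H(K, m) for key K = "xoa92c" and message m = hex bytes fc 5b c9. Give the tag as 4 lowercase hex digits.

Key "xoa92c" = 78 6f 61 39 32 63 is 6 bytes > B = 5, so hash it first: H(key) = 0b 0b, then zero-pad to 5 bytes: K' = 0b 0b 00 00 00.
K' ⊕ ipad = 3d 3d 36 36 36.  K' ⊕ opad = 57 57 5c 5c 5c.
Inner input = (K'⊕ipad) ∥ m = 3d 3d 36 36 36 ∥ fc 5b c9.
Inner hash: even-index sum = 260 mod 256 = 4; odd-index sum = 568 mod 256 = 56 → 04 38.
Outer input = (K'⊕opad) ∥ inner = 57 57 5c 5c 5c ∥ 04 38.
Outer hash (tag): even-index sum = 327 mod 256 = 71; odd-index sum = 183 mod 256 = 183 → 47 b7.

47b7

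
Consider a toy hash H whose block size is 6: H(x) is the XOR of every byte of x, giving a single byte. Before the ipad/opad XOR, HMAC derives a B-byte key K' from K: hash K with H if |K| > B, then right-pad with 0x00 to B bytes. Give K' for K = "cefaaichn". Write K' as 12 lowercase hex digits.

|K| = 9 > B = 6, so first hash the key.
H(K): XOR 63⊕65⊕66⊕61⊕61⊕69⊕63⊕68⊕6e = 6c.
Zero-pad H(K) = 6c to 6 bytes: K' = 6c 00 00 00 00 00.

6c0000000000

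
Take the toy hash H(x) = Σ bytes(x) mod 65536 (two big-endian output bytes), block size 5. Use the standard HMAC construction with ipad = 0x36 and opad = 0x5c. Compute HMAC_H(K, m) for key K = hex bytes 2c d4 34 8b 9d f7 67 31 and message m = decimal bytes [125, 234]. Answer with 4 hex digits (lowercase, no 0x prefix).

0248

Key hex bytes 2c d4 34 8b 9d f7 67 31 is 8 bytes > B = 5, so hash it first: H(key) = 03 eb, then zero-pad to 5 bytes: K' = 03 eb 00 00 00.
K' ⊕ ipad = 35 dd 36 36 36.  K' ⊕ opad = 5f b7 5c 5c 5c.
Inner input = (K'⊕ipad) ∥ m = 35 dd 36 36 36 ∥ 7d ea.
Inner hash: sum = 53+221+54+54+54+125+234 = 795 → 03 1b.
Outer input = (K'⊕opad) ∥ inner = 5f b7 5c 5c 5c ∥ 03 1b.
Outer hash (tag): sum = 95+183+92+92+92+3+27 = 584 → 02 48.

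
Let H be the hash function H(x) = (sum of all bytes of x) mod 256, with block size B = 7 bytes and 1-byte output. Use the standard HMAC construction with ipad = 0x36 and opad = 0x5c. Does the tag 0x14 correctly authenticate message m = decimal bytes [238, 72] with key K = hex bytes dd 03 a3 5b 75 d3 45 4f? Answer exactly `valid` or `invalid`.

Key hex bytes dd 03 a3 5b 75 d3 45 4f is 8 bytes > B = 7, so hash it first: H(key) = ba, then zero-pad to 7 bytes: K' = ba 00 00 00 00 00 00.
K' ⊕ ipad = 8c 36 36 36 36 36 36; K' ⊕ opad = e6 5c 5c 5c 5c 5c 5c.
Inner hash: sum = 140+54+54+54+54+54+54+238+72 = 774; mod 256 = 6 → 06.
Outer hash (recomputed tag): sum = 230+92+92+92+92+92+92+6 = 788; mod 256 = 20 → 14.
Recomputed tag = 14; claimed = 14 → match.

valid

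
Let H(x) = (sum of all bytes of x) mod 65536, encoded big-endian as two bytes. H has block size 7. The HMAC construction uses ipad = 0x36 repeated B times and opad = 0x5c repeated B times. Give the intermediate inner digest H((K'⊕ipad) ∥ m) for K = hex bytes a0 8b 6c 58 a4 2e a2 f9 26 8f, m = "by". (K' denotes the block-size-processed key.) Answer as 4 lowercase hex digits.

0243

Key hex bytes a0 8b 6c 58 a4 2e a2 f9 26 8f is 10 bytes > B = 7, so hash it first: H(key) = 05 11, then zero-pad to 7 bytes: K' = 05 11 00 00 00 00 00.
K' ⊕ ipad = 33 27 36 36 36 36 36.
Inner input = 33 27 36 36 36 36 36 ∥ 62 79.
Inner hash: sum = 51+39+54+54+54+54+54+98+121 = 579 → 02 43.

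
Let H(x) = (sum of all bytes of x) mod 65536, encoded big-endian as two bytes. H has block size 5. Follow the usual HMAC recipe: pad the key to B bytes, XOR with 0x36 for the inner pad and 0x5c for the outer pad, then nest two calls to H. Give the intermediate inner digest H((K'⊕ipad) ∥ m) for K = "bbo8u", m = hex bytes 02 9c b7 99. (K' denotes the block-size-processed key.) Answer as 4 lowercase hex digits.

0340

Key "bbo8u" = 62 62 6f 38 75 is exactly B = 5 bytes: K' = 62 62 6f 38 75.
K' ⊕ ipad = 54 54 59 0e 43.
Inner input = 54 54 59 0e 43 ∥ 02 9c b7 99.
Inner hash: sum = 84+84+89+14+67+2+156+183+153 = 832 → 03 40.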